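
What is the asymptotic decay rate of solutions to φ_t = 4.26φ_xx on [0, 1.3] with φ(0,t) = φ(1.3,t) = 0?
Eigenvalues: λₙ = 4.26n²π²/1.3².
First three modes:
  n=1: λ₁ = 4.26π²/1.3² ≈ 24.878
  n=2: λ₂ = 17.04π²/1.3² ≈ 99.514 (4× faster decay)
  n=3: λ₃ = 38.34π²/1.3² ≈ 223.906 (9× faster decay)
As t → ∞, higher modes decay exponentially faster. The n=1 mode dominates: φ ~ c₁ sin(πx/1.3) e^{-λ₁t}.
Decay rate: λ₁ = 4.26π²/1.3² ≈ 24.878.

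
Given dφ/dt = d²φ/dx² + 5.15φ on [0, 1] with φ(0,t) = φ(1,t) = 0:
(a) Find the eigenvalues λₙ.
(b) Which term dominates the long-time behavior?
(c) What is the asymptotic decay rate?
Eigenvalues: λₙ = n²π²/1² - 5.15.
First three modes:
  n=1: λ₁ = π² - 5.15 ≈ 4.72
  n=2: λ₂ = 4π² - 5.15 ≈ 34.328
  n=3: λ₃ = 9π² - 5.15 ≈ 83.676
Since π² ≈ 9.87 > 5.15, all λₙ > 0.
The n=1 mode decays slowest → dominates as t → ∞.
Asymptotic: φ ~ c₁ sin(πx/1) e^{-λ₁t} with decay rate λ₁ ≈ 4.72.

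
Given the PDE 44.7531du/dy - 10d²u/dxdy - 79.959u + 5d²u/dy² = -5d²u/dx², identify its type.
Rewriting in standard form: 5d²u/dx² - 10d²u/dxdy + 5d²u/dy² + 44.7531du/dy - 79.959u = 0. The second-order coefficients are A = 5, B = -10, C = 5. Since B² - 4AC = 0 = 0, this is a parabolic PDE.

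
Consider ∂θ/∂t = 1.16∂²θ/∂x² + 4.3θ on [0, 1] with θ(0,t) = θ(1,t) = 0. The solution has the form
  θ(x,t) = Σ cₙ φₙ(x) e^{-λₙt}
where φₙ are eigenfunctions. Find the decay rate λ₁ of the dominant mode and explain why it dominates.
Eigenvalues: λₙ = 1.16n²π²/1² - 4.3.
First three modes:
  n=1: λ₁ = 1.16π² - 4.3 ≈ 7.149
  n=2: λ₂ = 4.64π² - 4.3 ≈ 41.495
  n=3: λ₃ = 10.44π² - 4.3 ≈ 98.739
Since 1.16π² ≈ 11.449 > 4.3, all λₙ > 0.
The n=1 mode decays slowest → dominates as t → ∞.
Asymptotic: θ ~ c₁ sin(πx/1) e^{-λ₁t} with decay rate λ₁ ≈ 7.149.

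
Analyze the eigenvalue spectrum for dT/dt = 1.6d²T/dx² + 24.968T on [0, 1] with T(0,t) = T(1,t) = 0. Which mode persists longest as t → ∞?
Eigenvalues: λₙ = 1.6n²π²/1² - 24.968.
First three modes:
  n=1: λ₁ = 1.6π² - 24.968 ≈ -9.177
  n=2: λ₂ = 6.4π² - 24.968 ≈ 38.197
  n=3: λ₃ = 14.4π² - 24.968 ≈ 117.154
Since 1.6π² ≈ 15.791 < 24.968, λ₁ < 0.
The n=1 mode grows fastest (−λₙ is largest for n=1) → dominates.
Asymptotic: T ~ c₁ sin(πx/1) e^{9.177t} (exponential growth at rate −λ₁ ≈ 9.177).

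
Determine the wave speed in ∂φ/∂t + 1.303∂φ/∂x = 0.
Speed = 1.303. Information travels along x - 1.303t = const (rightward).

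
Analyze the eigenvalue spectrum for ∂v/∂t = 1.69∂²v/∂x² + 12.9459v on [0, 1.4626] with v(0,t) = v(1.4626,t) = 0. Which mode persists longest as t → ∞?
Eigenvalues: λₙ = 1.69n²π²/1.4626² - 12.9459.
First three modes:
  n=1: λ₁ = 1.69π²/1.4626² - 12.9459 ≈ -5.149
  n=2: λ₂ = 6.76π²/1.4626² - 12.9459 ≈ 18.243
  n=3: λ₃ = 15.21π²/1.4626² - 12.9459 ≈ 57.228
Since 1.69π²/1.4626² ≈ 7.797 < 12.9459, λ₁ < 0.
The n=1 mode grows fastest (−λₙ is largest for n=1) → dominates.
Asymptotic: v ~ c₁ sin(πx/1.4626) e^{5.149t} (exponential growth at rate −λ₁ ≈ 5.149).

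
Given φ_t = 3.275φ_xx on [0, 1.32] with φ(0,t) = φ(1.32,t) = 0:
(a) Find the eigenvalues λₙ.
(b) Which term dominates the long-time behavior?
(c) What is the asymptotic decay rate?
Eigenvalues: λₙ = 3.275n²π²/1.32².
First three modes:
  n=1: λ₁ = 3.275π²/1.32² ≈ 18.551
  n=2: λ₂ = 13.1π²/1.32² ≈ 74.203 (4× faster decay)
  n=3: λ₃ = 29.475π²/1.32² ≈ 166.957 (9× faster decay)
As t → ∞, higher modes decay exponentially faster. The n=1 mode dominates: φ ~ c₁ sin(πx/1.32) e^{-λ₁t}.
Decay rate: λ₁ = 3.275π²/1.32² ≈ 18.551.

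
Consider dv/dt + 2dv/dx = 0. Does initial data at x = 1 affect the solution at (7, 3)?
Yes. The characteristic through (7, 3) passes through x = 1.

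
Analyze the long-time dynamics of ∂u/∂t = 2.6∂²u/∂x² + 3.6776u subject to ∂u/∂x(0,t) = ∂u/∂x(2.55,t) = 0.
Long-time behavior: u grows unboundedly. With Neumann BCs the constant mode has diffusion eigenvalue 0, so any r > 0 makes it grow like e^(3.6776t); solution grows exponentially.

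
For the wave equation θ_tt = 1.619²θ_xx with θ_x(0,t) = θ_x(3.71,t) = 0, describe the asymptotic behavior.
θ oscillates about a mean that drifts linearly in t (generically unbounded; no decay). There is no damping, so the nonconstant modes persist as standing waves (energy conserved, no decay). But with Neumann conditions at both ends the constant mode has eigenvalue 0: the spatial mean M(t) of θ satisfies M'' = 0, so M(t) = M(0) + M'(0)·t. Unless the initial velocity has zero mean (∫θ_t(x,0)dx = 0), the solution grows linearly in t (unbounded, though not exponentially); if it does have zero mean, the solution stays bounded and simply oscillates.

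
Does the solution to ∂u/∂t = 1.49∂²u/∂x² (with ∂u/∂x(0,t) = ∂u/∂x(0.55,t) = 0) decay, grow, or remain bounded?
u → constant (steady state). Heat is conserved (no flux at boundaries); solution approaches the spatial average.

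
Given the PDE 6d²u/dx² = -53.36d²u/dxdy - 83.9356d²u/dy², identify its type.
Rewriting in standard form: 6d²u/dx² + 53.36d²u/dxdy + 83.9356d²u/dy² = 0. The second-order coefficients are A = 6, B = 53.36, C = 83.9356. Since B² - 4AC = 832.8352 > 0, this is a hyperbolic PDE.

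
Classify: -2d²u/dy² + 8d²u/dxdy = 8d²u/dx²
Rewriting in standard form: -8d²u/dx² + 8d²u/dxdy - 2d²u/dy² = 0. Parabolic (discriminant = 0).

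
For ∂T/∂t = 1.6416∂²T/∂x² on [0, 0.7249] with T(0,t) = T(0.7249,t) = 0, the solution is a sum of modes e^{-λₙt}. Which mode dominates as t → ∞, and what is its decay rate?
Eigenvalues: λₙ = 1.6416n²π²/0.7249².
First three modes:
  n=1: λ₁ = 1.6416π²/0.7249² ≈ 30.833
  n=2: λ₂ = 6.5664π²/0.7249² ≈ 123.331 (4× faster decay)
  n=3: λ₃ = 14.7744π²/0.7249² ≈ 277.494 (9× faster decay)
As t → ∞, higher modes decay exponentially faster. The n=1 mode dominates: T ~ c₁ sin(πx/0.7249) e^{-λ₁t}.
Decay rate: λ₁ = 1.6416π²/0.7249² ≈ 30.833.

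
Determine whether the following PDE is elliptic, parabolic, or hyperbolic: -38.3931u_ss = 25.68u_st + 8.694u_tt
Rewriting in standard form: -38.3931u_ss - 25.68u_st - 8.694u_tt = 0. Coefficients: A = -38.3931, B = -25.68, C = -8.694. B² - 4AC = -675.6960456, which is negative, so the equation is elliptic.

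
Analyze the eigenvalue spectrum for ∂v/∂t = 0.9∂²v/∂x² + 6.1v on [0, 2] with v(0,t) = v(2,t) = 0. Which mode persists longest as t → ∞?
Eigenvalues: λₙ = 0.9n²π²/2² - 6.1.
First three modes:
  n=1: λ₁ = 0.9π²/2² - 6.1 ≈ -3.879
  n=2: λ₂ = 3.6π²/2² - 6.1 ≈ 2.783
  n=3: λ₃ = 8.1π²/2² - 6.1 ≈ 13.886
Since 0.9π²/2² ≈ 2.221 < 6.1, λ₁ < 0.
The n=1 mode grows fastest (−λₙ is largest for n=1) → dominates.
Asymptotic: v ~ c₁ sin(πx/2) e^{3.879t} (exponential growth at rate −λ₁ ≈ 3.879).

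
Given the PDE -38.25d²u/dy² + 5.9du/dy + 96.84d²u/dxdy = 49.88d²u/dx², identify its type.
Rewriting in standard form: -49.88d²u/dx² + 96.84d²u/dxdy - 38.25d²u/dy² + 5.9du/dy = 0. The second-order coefficients are A = -49.88, B = 96.84, C = -38.25. Since B² - 4AC = 1746.3456 > 0, this is a hyperbolic PDE.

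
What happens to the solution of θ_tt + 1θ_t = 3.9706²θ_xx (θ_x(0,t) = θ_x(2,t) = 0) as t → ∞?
θ → constant (steady state). Damping (γ=1) dissipates the nonconstant modes; with Neumann BCs the spatial average obeys M''+γM'=0 and tends to a finite limit.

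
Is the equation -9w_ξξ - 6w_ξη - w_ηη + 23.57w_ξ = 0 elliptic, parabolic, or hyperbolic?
Computing B² - 4AC with A = -9, B = -6, C = -1: discriminant = 0 (zero). Answer: parabolic.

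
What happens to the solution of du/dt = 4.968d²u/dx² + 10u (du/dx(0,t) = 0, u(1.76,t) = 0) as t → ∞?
u grows unboundedly. Reaction dominates diffusion (r=10 > κπ²/(4L²)≈3.96); solution grows exponentially.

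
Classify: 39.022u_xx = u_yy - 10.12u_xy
Rewriting in standard form: 39.022u_xx + 10.12u_xy - u_yy = 0. Hyperbolic (discriminant = 258.5024).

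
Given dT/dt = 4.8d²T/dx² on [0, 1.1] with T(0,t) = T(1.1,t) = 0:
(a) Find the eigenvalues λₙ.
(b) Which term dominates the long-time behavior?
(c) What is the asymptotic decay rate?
Eigenvalues: λₙ = 4.8n²π²/1.1².
First three modes:
  n=1: λ₁ = 4.8π²/1.1² ≈ 39.152
  n=2: λ₂ = 19.2π²/1.1² ≈ 156.609 (4× faster decay)
  n=3: λ₃ = 43.2π²/1.1² ≈ 352.369 (9× faster decay)
As t → ∞, higher modes decay exponentially faster. The n=1 mode dominates: T ~ c₁ sin(πx/1.1) e^{-λ₁t}.
Decay rate: λ₁ = 4.8π²/1.1² ≈ 39.152.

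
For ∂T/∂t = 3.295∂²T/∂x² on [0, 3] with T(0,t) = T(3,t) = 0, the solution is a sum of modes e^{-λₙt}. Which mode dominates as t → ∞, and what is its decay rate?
Eigenvalues: λₙ = 3.295n²π²/3².
First three modes:
  n=1: λ₁ = 3.295π²/3² ≈ 3.613
  n=2: λ₂ = 13.18π²/3² ≈ 14.453 (4× faster decay)
  n=3: λ₃ = 29.655π²/3² ≈ 32.52 (9× faster decay)
As t → ∞, higher modes decay exponentially faster. The n=1 mode dominates: T ~ c₁ sin(πx/3) e^{-λ₁t}.
Decay rate: λ₁ = 3.295π²/3² ≈ 3.613.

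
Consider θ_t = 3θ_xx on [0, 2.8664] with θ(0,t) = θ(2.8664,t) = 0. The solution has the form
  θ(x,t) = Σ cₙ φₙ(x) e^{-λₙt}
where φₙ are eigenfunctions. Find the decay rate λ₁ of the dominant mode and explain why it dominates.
Eigenvalues: λₙ = 3n²π²/2.8664².
First three modes:
  n=1: λ₁ = 3π²/2.8664² ≈ 3.604
  n=2: λ₂ = 12π²/2.8664² ≈ 14.415 (4× faster decay)
  n=3: λ₃ = 27π²/2.8664² ≈ 32.433 (9× faster decay)
As t → ∞, higher modes decay exponentially faster. The n=1 mode dominates: θ ~ c₁ sin(πx/2.8664) e^{-λ₁t}.
Decay rate: λ₁ = 3π²/2.8664² ≈ 3.604.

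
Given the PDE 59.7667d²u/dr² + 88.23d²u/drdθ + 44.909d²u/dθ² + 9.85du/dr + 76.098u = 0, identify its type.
The second-order coefficients are A = 59.7667, B = 88.23, C = 44.909. Since B² - 4AC = -2951.7180212 < 0, this is an elliptic PDE.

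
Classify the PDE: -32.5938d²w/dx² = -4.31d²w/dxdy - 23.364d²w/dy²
Rewriting in standard form: -32.5938d²w/dx² + 4.31d²w/dxdy + 23.364d²w/dy² = 0. A = -32.5938, B = 4.31, C = 23.364. Discriminant B² - 4AC = 3064.6622728. Since 3064.6622728 > 0, hyperbolic.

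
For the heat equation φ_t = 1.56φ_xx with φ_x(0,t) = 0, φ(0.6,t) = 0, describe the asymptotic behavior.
φ → 0. Heat escapes through the Dirichlet boundary.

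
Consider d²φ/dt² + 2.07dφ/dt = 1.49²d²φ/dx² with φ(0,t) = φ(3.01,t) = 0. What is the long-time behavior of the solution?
As t → ∞, φ → 0. Damping (γ=2.07) dissipates energy; oscillations decay exponentially.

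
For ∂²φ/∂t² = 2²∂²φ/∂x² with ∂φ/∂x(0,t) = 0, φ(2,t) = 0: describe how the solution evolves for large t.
φ oscillates (no decay). Energy is conserved; the solution oscillates indefinitely as standing waves.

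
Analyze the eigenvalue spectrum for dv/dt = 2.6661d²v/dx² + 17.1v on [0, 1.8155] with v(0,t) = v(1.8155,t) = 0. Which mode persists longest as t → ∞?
Eigenvalues: λₙ = 2.6661n²π²/1.8155² - 17.1.
First three modes:
  n=1: λ₁ = 2.6661π²/1.8155² - 17.1 ≈ -9.117
  n=2: λ₂ = 10.6644π²/1.8155² - 17.1 ≈ 14.833
  n=3: λ₃ = 23.9949π²/1.8155² - 17.1 ≈ 54.75
Since 2.6661π²/1.8155² ≈ 7.983 < 17.1, λ₁ < 0.
The n=1 mode grows fastest (−λₙ is largest for n=1) → dominates.
Asymptotic: v ~ c₁ sin(πx/1.8155) e^{9.117t} (exponential growth at rate −λ₁ ≈ 9.117).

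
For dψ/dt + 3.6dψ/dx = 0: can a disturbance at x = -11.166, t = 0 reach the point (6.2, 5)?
No. Only data at x = -11.8 affects (6.2, 5). Advection has one-way propagation along characteristics.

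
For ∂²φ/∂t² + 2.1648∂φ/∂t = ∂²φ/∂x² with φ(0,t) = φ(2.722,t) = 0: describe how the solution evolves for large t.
φ → 0. Damping (γ=2.1648) dissipates energy; oscillations decay exponentially.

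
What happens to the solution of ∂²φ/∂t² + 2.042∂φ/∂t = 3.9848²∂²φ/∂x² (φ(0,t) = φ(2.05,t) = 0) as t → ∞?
φ → 0. Damping (γ=2.042) dissipates energy; oscillations decay exponentially.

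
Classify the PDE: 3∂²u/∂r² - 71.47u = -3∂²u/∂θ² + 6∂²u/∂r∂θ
Rewriting in standard form: 3∂²u/∂r² - 6∂²u/∂r∂θ + 3∂²u/∂θ² - 71.47u = 0. A = 3, B = -6, C = 3. Discriminant B² - 4AC = 0. Since 0 = 0, parabolic.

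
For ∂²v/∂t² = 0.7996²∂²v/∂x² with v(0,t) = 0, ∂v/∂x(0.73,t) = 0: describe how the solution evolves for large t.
v oscillates (no decay). Energy is conserved; the solution oscillates indefinitely as standing waves.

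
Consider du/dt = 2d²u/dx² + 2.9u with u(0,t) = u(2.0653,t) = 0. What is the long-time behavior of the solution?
As t → ∞, u → 0. Diffusion dominates reaction (r=2.9 < κπ²/L²≈4.63); solution decays.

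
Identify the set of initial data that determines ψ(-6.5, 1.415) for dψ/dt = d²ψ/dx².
The entire real line. The heat equation has infinite propagation speed: any initial disturbance instantly affects all points (though exponentially small far away).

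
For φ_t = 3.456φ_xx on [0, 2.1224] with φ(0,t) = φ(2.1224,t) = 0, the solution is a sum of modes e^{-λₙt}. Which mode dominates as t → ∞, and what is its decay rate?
Eigenvalues: λₙ = 3.456n²π²/2.1224².
First three modes:
  n=1: λ₁ = 3.456π²/2.1224² ≈ 7.572
  n=2: λ₂ = 13.824π²/2.1224² ≈ 30.289 (4× faster decay)
  n=3: λ₃ = 31.104π²/2.1224² ≈ 68.149 (9× faster decay)
As t → ∞, higher modes decay exponentially faster. The n=1 mode dominates: φ ~ c₁ sin(πx/2.1224) e^{-λ₁t}.
Decay rate: λ₁ = 3.456π²/2.1224² ≈ 7.572.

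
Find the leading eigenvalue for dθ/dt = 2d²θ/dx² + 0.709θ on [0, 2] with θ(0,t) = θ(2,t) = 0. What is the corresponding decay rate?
Eigenvalues: λₙ = 2n²π²/2² - 0.709.
First three modes:
  n=1: λ₁ = 2π²/2² - 0.709 ≈ 4.226
  n=2: λ₂ = 8π²/2² - 0.709 ≈ 19.03
  n=3: λ₃ = 18π²/2² - 0.709 ≈ 43.704
Since 2π²/2² ≈ 4.935 > 0.709, all λₙ > 0.
The n=1 mode decays slowest → dominates as t → ∞.
Asymptotic: θ ~ c₁ sin(πx/2) e^{-λ₁t} with decay rate λ₁ ≈ 4.226.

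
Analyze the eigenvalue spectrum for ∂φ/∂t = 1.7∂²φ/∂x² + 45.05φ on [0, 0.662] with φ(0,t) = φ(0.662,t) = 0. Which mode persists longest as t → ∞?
Eigenvalues: λₙ = 1.7n²π²/0.662² - 45.05.
First three modes:
  n=1: λ₁ = 1.7π²/0.662² - 45.05 ≈ -6.765
  n=2: λ₂ = 6.8π²/0.662² - 45.05 ≈ 108.091
  n=3: λ₃ = 15.3π²/0.662² - 45.05 ≈ 299.518
Since 1.7π²/0.662² ≈ 38.285 < 45.05, λ₁ < 0.
The n=1 mode grows fastest (−λₙ is largest for n=1) → dominates.
Asymptotic: φ ~ c₁ sin(πx/0.662) e^{6.765t} (exponential growth at rate −λ₁ ≈ 6.765).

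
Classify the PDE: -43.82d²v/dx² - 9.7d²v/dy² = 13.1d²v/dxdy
Rewriting in standard form: -43.82d²v/dx² - 13.1d²v/dxdy - 9.7d²v/dy² = 0. A = -43.82, B = -13.1, C = -9.7. Discriminant B² - 4AC = -1528.606. Since -1528.606 < 0, elliptic.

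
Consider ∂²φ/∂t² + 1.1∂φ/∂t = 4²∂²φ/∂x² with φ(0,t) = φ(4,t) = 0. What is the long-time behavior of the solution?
As t → ∞, φ → 0. Damping (γ=1.1) dissipates energy; oscillations decay exponentially.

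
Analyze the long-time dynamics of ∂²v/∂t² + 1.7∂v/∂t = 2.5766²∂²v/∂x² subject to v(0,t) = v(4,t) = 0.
Long-time behavior: v → 0. Damping (γ=1.7) dissipates energy; oscillations decay exponentially.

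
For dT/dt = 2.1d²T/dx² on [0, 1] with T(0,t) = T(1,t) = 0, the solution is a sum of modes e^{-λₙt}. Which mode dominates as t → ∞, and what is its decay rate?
Eigenvalues: λₙ = 2.1n²π².
First three modes:
  n=1: λ₁ = 2.1π² ≈ 20.726
  n=2: λ₂ = 8.4π² ≈ 82.905 (4× faster decay)
  n=3: λ₃ = 18.9π² ≈ 186.536 (9× faster decay)
As t → ∞, higher modes decay exponentially faster. The n=1 mode dominates: T ~ c₁ sin(πx) e^{-λ₁t}.
Decay rate: λ₁ = 2.1π² ≈ 20.726.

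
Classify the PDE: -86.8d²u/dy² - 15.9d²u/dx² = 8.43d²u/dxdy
Rewriting in standard form: -15.9d²u/dx² - 8.43d²u/dxdy - 86.8d²u/dy² = 0. A = -15.9, B = -8.43, C = -86.8. Discriminant B² - 4AC = -5449.4151. Since -5449.4151 < 0, elliptic.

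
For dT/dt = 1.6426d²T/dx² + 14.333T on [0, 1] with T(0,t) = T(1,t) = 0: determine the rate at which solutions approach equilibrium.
Eigenvalues: λₙ = 1.6426n²π²/1² - 14.333.
First three modes:
  n=1: λ₁ = 1.6426π² - 14.333 ≈ 1.879
  n=2: λ₂ = 6.5704π² - 14.333 ≈ 50.514
  n=3: λ₃ = 14.7834π² - 14.333 ≈ 131.573
Since 1.6426π² ≈ 16.212 > 14.333, all λₙ > 0.
The n=1 mode decays slowest → dominates as t → ∞.
Asymptotic: T ~ c₁ sin(πx/1) e^{-λ₁t} with decay rate λ₁ ≈ 1.879.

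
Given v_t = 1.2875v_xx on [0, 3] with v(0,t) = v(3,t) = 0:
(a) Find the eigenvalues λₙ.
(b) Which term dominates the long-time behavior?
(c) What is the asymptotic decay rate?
Eigenvalues: λₙ = 1.2875n²π²/3².
First three modes:
  n=1: λ₁ = 1.2875π²/3² ≈ 1.412
  n=2: λ₂ = 5.15π²/3² ≈ 5.648 (4× faster decay)
  n=3: λ₃ = 11.5875π²/3² ≈ 12.707 (9× faster decay)
As t → ∞, higher modes decay exponentially faster. The n=1 mode dominates: v ~ c₁ sin(πx/3) e^{-λ₁t}.
Decay rate: λ₁ = 1.2875π²/3² ≈ 1.412.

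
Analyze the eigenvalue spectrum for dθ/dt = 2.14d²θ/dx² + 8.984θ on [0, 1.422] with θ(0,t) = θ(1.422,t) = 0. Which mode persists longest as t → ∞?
Eigenvalues: λₙ = 2.14n²π²/1.422² - 8.984.
First three modes:
  n=1: λ₁ = 2.14π²/1.422² - 8.984 ≈ 1.461
  n=2: λ₂ = 8.56π²/1.422² - 8.984 ≈ 32.797
  n=3: λ₃ = 19.26π²/1.422² - 8.984 ≈ 85.022
Since 2.14π²/1.422² ≈ 10.445 > 8.984, all λₙ > 0.
The n=1 mode decays slowest → dominates as t → ∞.
Asymptotic: θ ~ c₁ sin(πx/1.422) e^{-λ₁t} with decay rate λ₁ ≈ 1.461.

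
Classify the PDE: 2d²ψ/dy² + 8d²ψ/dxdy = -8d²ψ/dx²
Rewriting in standard form: 8d²ψ/dx² + 8d²ψ/dxdy + 2d²ψ/dy² = 0. A = 8, B = 8, C = 2. Discriminant B² - 4AC = 0. Since 0 = 0, parabolic.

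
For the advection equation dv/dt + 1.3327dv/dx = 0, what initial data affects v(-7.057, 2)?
A single point: x = -9.7224. The characteristic through (-7.057, 2) is x - 1.3327t = const, so x = -7.057 - 1.3327·2 = -9.7224.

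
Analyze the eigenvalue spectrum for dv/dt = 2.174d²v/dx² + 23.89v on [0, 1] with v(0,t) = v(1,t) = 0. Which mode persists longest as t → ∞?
Eigenvalues: λₙ = 2.174n²π²/1² - 23.89.
First three modes:
  n=1: λ₁ = 2.174π² - 23.89 ≈ -2.433
  n=2: λ₂ = 8.696π² - 23.89 ≈ 61.936
  n=3: λ₃ = 19.566π² - 23.89 ≈ 169.219
Since 2.174π² ≈ 21.457 < 23.89, λ₁ < 0.
The n=1 mode grows fastest (−λₙ is largest for n=1) → dominates.
Asymptotic: v ~ c₁ sin(πx/1) e^{2.433t} (exponential growth at rate −λ₁ ≈ 2.433).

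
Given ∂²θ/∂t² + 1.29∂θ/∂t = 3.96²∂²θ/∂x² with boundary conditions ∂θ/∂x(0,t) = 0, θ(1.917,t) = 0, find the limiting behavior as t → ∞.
θ → 0. Damping (γ=1.29) dissipates energy; oscillations decay exponentially.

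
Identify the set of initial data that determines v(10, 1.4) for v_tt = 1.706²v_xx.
Domain of dependence: [7.6116, 12.3884]. Signals travel at speed 1.706, so data within |x - 10| ≤ 1.706·1.4 = 2.3884 can reach the point.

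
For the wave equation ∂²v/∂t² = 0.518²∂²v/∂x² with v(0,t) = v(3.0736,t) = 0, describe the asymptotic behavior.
v oscillates (no decay). Energy is conserved; the solution oscillates indefinitely as standing waves.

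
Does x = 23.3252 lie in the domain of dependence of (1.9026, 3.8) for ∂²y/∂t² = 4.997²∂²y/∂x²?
No. The domain of dependence is [-17.086, 20.8912], and 23.3252 is outside this interval.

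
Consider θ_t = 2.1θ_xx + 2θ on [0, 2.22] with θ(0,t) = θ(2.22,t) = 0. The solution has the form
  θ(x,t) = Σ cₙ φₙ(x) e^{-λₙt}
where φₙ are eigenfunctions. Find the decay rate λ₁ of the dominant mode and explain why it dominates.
Eigenvalues: λₙ = 2.1n²π²/2.22² - 2.
First three modes:
  n=1: λ₁ = 2.1π²/2.22² - 2 ≈ 2.205
  n=2: λ₂ = 8.4π²/2.22² - 2 ≈ 14.822
  n=3: λ₃ = 18.9π²/2.22² - 2 ≈ 35.849
Since 2.1π²/2.22² ≈ 4.205 > 2, all λₙ > 0.
The n=1 mode decays slowest → dominates as t → ∞.
Asymptotic: θ ~ c₁ sin(πx/2.22) e^{-λ₁t} with decay rate λ₁ ≈ 2.205.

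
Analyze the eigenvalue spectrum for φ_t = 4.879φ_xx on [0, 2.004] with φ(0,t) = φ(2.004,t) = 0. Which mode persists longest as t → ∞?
Eigenvalues: λₙ = 4.879n²π²/2.004².
First three modes:
  n=1: λ₁ = 4.879π²/2.004² ≈ 11.99
  n=2: λ₂ = 19.516π²/2.004² ≈ 47.962 (4× faster decay)
  n=3: λ₃ = 43.911π²/2.004² ≈ 107.914 (9× faster decay)
As t → ∞, higher modes decay exponentially faster. The n=1 mode dominates: φ ~ c₁ sin(πx/2.004) e^{-λ₁t}.
Decay rate: λ₁ = 4.879π²/2.004² ≈ 11.99.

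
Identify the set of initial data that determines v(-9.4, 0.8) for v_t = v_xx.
The entire real line. The heat equation has infinite propagation speed: any initial disturbance instantly affects all points (though exponentially small far away).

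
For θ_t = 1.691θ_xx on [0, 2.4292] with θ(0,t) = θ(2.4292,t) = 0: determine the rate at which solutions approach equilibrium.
Eigenvalues: λₙ = 1.691n²π²/2.4292².
First three modes:
  n=1: λ₁ = 1.691π²/2.4292² ≈ 2.828
  n=2: λ₂ = 6.764π²/2.4292² ≈ 11.313 (4× faster decay)
  n=3: λ₃ = 15.219π²/2.4292² ≈ 25.454 (9× faster decay)
As t → ∞, higher modes decay exponentially faster. The n=1 mode dominates: θ ~ c₁ sin(πx/2.4292) e^{-λ₁t}.
Decay rate: λ₁ = 1.691π²/2.4292² ≈ 2.828.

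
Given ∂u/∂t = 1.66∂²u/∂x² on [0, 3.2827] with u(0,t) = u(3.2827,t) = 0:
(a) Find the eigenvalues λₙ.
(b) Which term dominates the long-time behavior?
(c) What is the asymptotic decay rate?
Eigenvalues: λₙ = 1.66n²π²/3.2827².
First three modes:
  n=1: λ₁ = 1.66π²/3.2827² ≈ 1.52
  n=2: λ₂ = 6.64π²/3.2827² ≈ 6.081 (4× faster decay)
  n=3: λ₃ = 14.94π²/3.2827² ≈ 13.683 (9× faster decay)
As t → ∞, higher modes decay exponentially faster. The n=1 mode dominates: u ~ c₁ sin(πx/3.2827) e^{-λ₁t}.
Decay rate: λ₁ = 1.66π²/3.2827² ≈ 1.52.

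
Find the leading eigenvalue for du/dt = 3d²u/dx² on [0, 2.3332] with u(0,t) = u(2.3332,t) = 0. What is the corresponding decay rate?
Eigenvalues: λₙ = 3n²π²/2.3332².
First three modes:
  n=1: λ₁ = 3π²/2.3332² ≈ 5.439
  n=2: λ₂ = 12π²/2.3332² ≈ 21.756 (4× faster decay)
  n=3: λ₃ = 27π²/2.3332² ≈ 48.951 (9× faster decay)
As t → ∞, higher modes decay exponentially faster. The n=1 mode dominates: u ~ c₁ sin(πx/2.3332) e^{-λ₁t}.
Decay rate: λ₁ = 3π²/2.3332² ≈ 5.439.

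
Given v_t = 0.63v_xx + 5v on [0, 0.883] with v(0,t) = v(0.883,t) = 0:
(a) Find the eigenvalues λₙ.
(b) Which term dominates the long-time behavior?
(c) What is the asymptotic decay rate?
Eigenvalues: λₙ = 0.63n²π²/0.883² - 5.
First three modes:
  n=1: λ₁ = 0.63π²/0.883² - 5 ≈ 2.975
  n=2: λ₂ = 2.52π²/0.883² - 5 ≈ 26.899
  n=3: λ₃ = 5.67π²/0.883² - 5 ≈ 66.773
Since 0.63π²/0.883² ≈ 7.975 > 5, all λₙ > 0.
The n=1 mode decays slowest → dominates as t → ∞.
Asymptotic: v ~ c₁ sin(πx/0.883) e^{-λ₁t} with decay rate λ₁ ≈ 2.975.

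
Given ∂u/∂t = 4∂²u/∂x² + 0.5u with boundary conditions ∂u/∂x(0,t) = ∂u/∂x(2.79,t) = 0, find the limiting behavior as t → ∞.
u grows unboundedly. With Neumann BCs the constant mode has diffusion eigenvalue 0, so any r > 0 makes it grow like e^(0.5t); solution grows exponentially.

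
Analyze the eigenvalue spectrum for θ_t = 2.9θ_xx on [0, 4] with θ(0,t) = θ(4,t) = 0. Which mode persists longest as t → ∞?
Eigenvalues: λₙ = 2.9n²π²/4².
First three modes:
  n=1: λ₁ = 2.9π²/4² ≈ 1.789
  n=2: λ₂ = 11.6π²/4² ≈ 7.155 (4× faster decay)
  n=3: λ₃ = 26.1π²/4² ≈ 16.1 (9× faster decay)
As t → ∞, higher modes decay exponentially faster. The n=1 mode dominates: θ ~ c₁ sin(πx/4) e^{-λ₁t}.
Decay rate: λ₁ = 2.9π²/4² ≈ 1.789.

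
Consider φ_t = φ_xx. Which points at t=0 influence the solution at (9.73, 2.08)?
The entire real line. The heat equation has infinite propagation speed: any initial disturbance instantly affects all points (though exponentially small far away).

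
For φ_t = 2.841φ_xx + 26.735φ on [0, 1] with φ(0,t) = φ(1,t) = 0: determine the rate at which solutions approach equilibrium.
Eigenvalues: λₙ = 2.841n²π²/1² - 26.735.
First three modes:
  n=1: λ₁ = 2.841π² - 26.735 ≈ 1.305
  n=2: λ₂ = 11.364π² - 26.735 ≈ 85.423
  n=3: λ₃ = 25.569π² - 26.735 ≈ 225.621
Since 2.841π² ≈ 28.04 > 26.735, all λₙ > 0.
The n=1 mode decays slowest → dominates as t → ∞.
Asymptotic: φ ~ c₁ sin(πx/1) e^{-λ₁t} with decay rate λ₁ ≈ 1.305.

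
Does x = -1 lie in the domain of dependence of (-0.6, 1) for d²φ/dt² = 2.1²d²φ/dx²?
Yes. The domain of dependence is [-2.7, 1.5], and -1 ∈ [-2.7, 1.5].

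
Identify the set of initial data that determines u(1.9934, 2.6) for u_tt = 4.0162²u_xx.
Domain of dependence: [-8.44872, 12.43552]. Signals travel at speed 4.0162, so data within |x - 1.9934| ≤ 4.0162·2.6 = 10.44212 can reach the point.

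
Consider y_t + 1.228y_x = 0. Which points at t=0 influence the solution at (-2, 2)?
A single point: x = -4.456. The characteristic through (-2, 2) is x - 1.228t = const, so x = -2 - 1.228·2 = -4.456.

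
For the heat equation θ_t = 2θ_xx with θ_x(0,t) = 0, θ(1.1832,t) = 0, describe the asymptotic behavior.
θ → 0. Heat escapes through the Dirichlet boundary.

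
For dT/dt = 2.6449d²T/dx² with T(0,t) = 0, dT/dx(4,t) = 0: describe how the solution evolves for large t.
T → 0. Heat escapes through the Dirichlet boundary.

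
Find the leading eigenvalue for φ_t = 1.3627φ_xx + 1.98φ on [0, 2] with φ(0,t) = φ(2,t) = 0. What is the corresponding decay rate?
Eigenvalues: λₙ = 1.3627n²π²/2² - 1.98.
First three modes:
  n=1: λ₁ = 1.3627π²/2² - 1.98 ≈ 1.382
  n=2: λ₂ = 5.4508π²/2² - 1.98 ≈ 11.469
  n=3: λ₃ = 12.2643π²/2² - 1.98 ≈ 28.281
Since 1.3627π²/2² ≈ 3.362 > 1.98, all λₙ > 0.
The n=1 mode decays slowest → dominates as t → ∞.
Asymptotic: φ ~ c₁ sin(πx/2) e^{-λ₁t} with decay rate λ₁ ≈ 1.382.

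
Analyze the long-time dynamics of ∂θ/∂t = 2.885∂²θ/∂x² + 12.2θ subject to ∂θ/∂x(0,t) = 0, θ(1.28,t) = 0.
Long-time behavior: θ grows unboundedly. Reaction dominates diffusion (r=12.2 > κπ²/(4L²)≈4.34); solution grows exponentially.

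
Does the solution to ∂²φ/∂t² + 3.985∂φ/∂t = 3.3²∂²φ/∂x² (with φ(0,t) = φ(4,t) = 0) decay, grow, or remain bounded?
φ → 0. Damping (γ=3.985) dissipates energy; oscillations decay exponentially.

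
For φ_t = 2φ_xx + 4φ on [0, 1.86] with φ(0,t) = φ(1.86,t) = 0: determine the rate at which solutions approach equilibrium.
Eigenvalues: λₙ = 2n²π²/1.86² - 4.
First three modes:
  n=1: λ₁ = 2π²/1.86² - 4 ≈ 1.706
  n=2: λ₂ = 8π²/1.86² - 4 ≈ 18.823
  n=3: λ₃ = 18π²/1.86² - 4 ≈ 47.351
Since 2π²/1.86² ≈ 5.706 > 4, all λₙ > 0.
The n=1 mode decays slowest → dominates as t → ∞.
Asymptotic: φ ~ c₁ sin(πx/1.86) e^{-λ₁t} with decay rate λ₁ ≈ 1.706.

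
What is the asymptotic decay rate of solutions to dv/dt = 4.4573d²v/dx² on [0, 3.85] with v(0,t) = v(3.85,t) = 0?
Eigenvalues: λₙ = 4.4573n²π²/3.85².
First three modes:
  n=1: λ₁ = 4.4573π²/3.85² ≈ 2.968
  n=2: λ₂ = 17.8292π²/3.85² ≈ 11.872 (4× faster decay)
  n=3: λ₃ = 40.1157π²/3.85² ≈ 26.711 (9× faster decay)
As t → ∞, higher modes decay exponentially faster. The n=1 mode dominates: v ~ c₁ sin(πx/3.85) e^{-λ₁t}.
Decay rate: λ₁ = 4.4573π²/3.85² ≈ 2.968.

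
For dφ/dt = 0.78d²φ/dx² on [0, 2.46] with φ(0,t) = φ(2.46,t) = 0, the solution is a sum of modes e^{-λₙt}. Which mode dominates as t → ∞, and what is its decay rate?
Eigenvalues: λₙ = 0.78n²π²/2.46².
First three modes:
  n=1: λ₁ = 0.78π²/2.46² ≈ 1.272
  n=2: λ₂ = 3.12π²/2.46² ≈ 5.088 (4× faster decay)
  n=3: λ₃ = 7.02π²/2.46² ≈ 11.449 (9× faster decay)
As t → ∞, higher modes decay exponentially faster. The n=1 mode dominates: φ ~ c₁ sin(πx/2.46) e^{-λ₁t}.
Decay rate: λ₁ = 0.78π²/2.46² ≈ 1.272.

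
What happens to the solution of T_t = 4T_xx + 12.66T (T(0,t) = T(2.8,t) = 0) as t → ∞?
T grows unboundedly. Reaction dominates diffusion (r=12.66 > κπ²/L²≈5.04); solution grows exponentially.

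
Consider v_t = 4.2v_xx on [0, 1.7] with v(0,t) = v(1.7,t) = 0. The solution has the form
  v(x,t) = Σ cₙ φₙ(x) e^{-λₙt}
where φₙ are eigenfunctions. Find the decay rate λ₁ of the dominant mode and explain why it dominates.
Eigenvalues: λₙ = 4.2n²π²/1.7².
First three modes:
  n=1: λ₁ = 4.2π²/1.7² ≈ 14.343
  n=2: λ₂ = 16.8π²/1.7² ≈ 57.373 (4× faster decay)
  n=3: λ₃ = 37.8π²/1.7² ≈ 129.09 (9× faster decay)
As t → ∞, higher modes decay exponentially faster. The n=1 mode dominates: v ~ c₁ sin(πx/1.7) e^{-λ₁t}.
Decay rate: λ₁ = 4.2π²/1.7² ≈ 14.343.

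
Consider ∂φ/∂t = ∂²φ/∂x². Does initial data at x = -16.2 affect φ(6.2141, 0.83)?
Yes, for any finite x. The heat equation has infinite propagation speed, so all initial data affects all points at any t > 0.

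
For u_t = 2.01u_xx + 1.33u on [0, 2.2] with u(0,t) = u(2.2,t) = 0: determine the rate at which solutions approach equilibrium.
Eigenvalues: λₙ = 2.01n²π²/2.2² - 1.33.
First three modes:
  n=1: λ₁ = 2.01π²/2.2² - 1.33 ≈ 2.769
  n=2: λ₂ = 8.04π²/2.2² - 1.33 ≈ 15.065
  n=3: λ₃ = 18.09π²/2.2² - 1.33 ≈ 35.559
Since 2.01π²/2.2² ≈ 4.099 > 1.33, all λₙ > 0.
The n=1 mode decays slowest → dominates as t → ∞.
Asymptotic: u ~ c₁ sin(πx/2.2) e^{-λ₁t} with decay rate λ₁ ≈ 2.769.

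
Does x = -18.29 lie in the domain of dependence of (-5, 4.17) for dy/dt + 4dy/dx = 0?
No. Only data at x = -21.68 affects (-5, 4.17). Advection has one-way propagation along characteristics.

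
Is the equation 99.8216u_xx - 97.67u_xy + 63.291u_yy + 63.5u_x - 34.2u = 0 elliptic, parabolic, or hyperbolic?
Computing B² - 4AC with A = 99.8216, B = -97.67, C = 63.291: discriminant = -15731.8066424 (negative). Answer: elliptic.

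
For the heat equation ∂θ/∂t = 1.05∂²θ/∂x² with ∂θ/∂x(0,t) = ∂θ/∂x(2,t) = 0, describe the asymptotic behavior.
θ → constant (steady state). Heat is conserved (no flux at boundaries); solution approaches the spatial average.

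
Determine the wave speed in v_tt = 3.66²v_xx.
Speed = 3.66. Information travels along characteristics x = x₀ ± 3.66t.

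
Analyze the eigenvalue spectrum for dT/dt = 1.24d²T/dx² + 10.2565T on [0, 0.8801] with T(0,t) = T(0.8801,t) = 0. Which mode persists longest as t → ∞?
Eigenvalues: λₙ = 1.24n²π²/0.8801² - 10.2565.
First three modes:
  n=1: λ₁ = 1.24π²/0.8801² - 10.2565 ≈ 5.544
  n=2: λ₂ = 4.96π²/0.8801² - 10.2565 ≈ 52.944
  n=3: λ₃ = 11.16π²/0.8801² - 10.2565 ≈ 131.944
Since 1.24π²/0.8801² ≈ 15.8 > 10.2565, all λₙ > 0.
The n=1 mode decays slowest → dominates as t → ∞.
Asymptotic: T ~ c₁ sin(πx/0.8801) e^{-λ₁t} with decay rate λ₁ ≈ 5.544.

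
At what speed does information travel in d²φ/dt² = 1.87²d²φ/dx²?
Speed = 1.87. Information travels along characteristics x = x₀ ± 1.87t.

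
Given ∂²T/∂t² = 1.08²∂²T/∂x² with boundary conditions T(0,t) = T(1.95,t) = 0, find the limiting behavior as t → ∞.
T oscillates (no decay). Energy is conserved; the solution oscillates indefinitely as standing waves.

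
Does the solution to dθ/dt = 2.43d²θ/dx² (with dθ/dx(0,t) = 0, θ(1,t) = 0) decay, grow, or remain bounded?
θ → 0. Heat escapes through the Dirichlet boundary.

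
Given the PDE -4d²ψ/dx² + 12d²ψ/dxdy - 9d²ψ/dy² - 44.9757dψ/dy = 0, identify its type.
The second-order coefficients are A = -4, B = 12, C = -9. Since B² - 4AC = 0 = 0, this is a parabolic PDE.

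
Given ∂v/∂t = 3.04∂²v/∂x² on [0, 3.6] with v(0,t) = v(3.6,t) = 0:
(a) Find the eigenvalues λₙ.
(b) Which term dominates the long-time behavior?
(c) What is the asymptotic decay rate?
Eigenvalues: λₙ = 3.04n²π²/3.6².
First three modes:
  n=1: λ₁ = 3.04π²/3.6² ≈ 2.315
  n=2: λ₂ = 12.16π²/3.6² ≈ 9.26 (4× faster decay)
  n=3: λ₃ = 27.36π²/3.6² ≈ 20.836 (9× faster decay)
As t → ∞, higher modes decay exponentially faster. The n=1 mode dominates: v ~ c₁ sin(πx/3.6) e^{-λ₁t}.
Decay rate: λ₁ = 3.04π²/3.6² ≈ 2.315.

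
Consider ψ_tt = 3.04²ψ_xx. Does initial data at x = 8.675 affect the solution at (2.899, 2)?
Yes. The domain of dependence is [-3.181, 8.979], and 8.675 ∈ [-3.181, 8.979].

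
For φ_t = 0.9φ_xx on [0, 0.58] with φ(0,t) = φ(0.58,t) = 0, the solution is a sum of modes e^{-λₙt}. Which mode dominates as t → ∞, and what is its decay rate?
Eigenvalues: λₙ = 0.9n²π²/0.58².
First three modes:
  n=1: λ₁ = 0.9π²/0.58² ≈ 26.405
  n=2: λ₂ = 3.6π²/0.58² ≈ 105.62 (4× faster decay)
  n=3: λ₃ = 8.1π²/0.58² ≈ 237.645 (9× faster decay)
As t → ∞, higher modes decay exponentially faster. The n=1 mode dominates: φ ~ c₁ sin(πx/0.58) e^{-λ₁t}.
Decay rate: λ₁ = 0.9π²/0.58² ≈ 26.405.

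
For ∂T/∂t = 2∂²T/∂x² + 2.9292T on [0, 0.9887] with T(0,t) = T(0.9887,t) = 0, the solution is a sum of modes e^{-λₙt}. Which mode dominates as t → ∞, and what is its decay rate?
Eigenvalues: λₙ = 2n²π²/0.9887² - 2.9292.
First three modes:
  n=1: λ₁ = 2π²/0.9887² - 2.9292 ≈ 17.264
  n=2: λ₂ = 8π²/0.9887² - 2.9292 ≈ 77.843
  n=3: λ₃ = 18π²/0.9887² - 2.9292 ≈ 178.808
Since 2π²/0.9887² ≈ 20.193 > 2.9292, all λₙ > 0.
The n=1 mode decays slowest → dominates as t → ∞.
Asymptotic: T ~ c₁ sin(πx/0.9887) e^{-λ₁t} with decay rate λ₁ ≈ 17.264.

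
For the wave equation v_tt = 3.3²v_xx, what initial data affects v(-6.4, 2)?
Domain of dependence: [-13, 0.2]. Signals travel at speed 3.3, so data within |x - -6.4| ≤ 3.3·2 = 6.6 can reach the point.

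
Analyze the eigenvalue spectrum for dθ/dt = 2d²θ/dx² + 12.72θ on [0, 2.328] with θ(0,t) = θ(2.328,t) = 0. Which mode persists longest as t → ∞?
Eigenvalues: λₙ = 2n²π²/2.328² - 12.72.
First three modes:
  n=1: λ₁ = 2π²/2.328² - 12.72 ≈ -9.078
  n=2: λ₂ = 8π²/2.328² - 12.72 ≈ 1.849
  n=3: λ₃ = 18π²/2.328² - 12.72 ≈ 20.06
Since 2π²/2.328² ≈ 3.642 < 12.72, λ₁ < 0.
The n=1 mode grows fastest (−λₙ is largest for n=1) → dominates.
Asymptotic: θ ~ c₁ sin(πx/2.328) e^{9.078t} (exponential growth at rate −λ₁ ≈ 9.078).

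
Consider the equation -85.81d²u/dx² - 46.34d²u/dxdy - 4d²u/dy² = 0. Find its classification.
Hyperbolic. (A = -85.81, B = -46.34, C = -4 gives B² - 4AC = 774.4356.)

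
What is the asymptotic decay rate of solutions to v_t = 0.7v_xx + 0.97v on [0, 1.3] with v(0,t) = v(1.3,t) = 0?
Eigenvalues: λₙ = 0.7n²π²/1.3² - 0.97.
First three modes:
  n=1: λ₁ = 0.7π²/1.3² - 0.97 ≈ 3.118
  n=2: λ₂ = 2.8π²/1.3² - 0.97 ≈ 15.382
  n=3: λ₃ = 6.3π²/1.3² - 0.97 ≈ 35.822
Since 0.7π²/1.3² ≈ 4.088 > 0.97, all λₙ > 0.
The n=1 mode decays slowest → dominates as t → ∞.
Asymptotic: v ~ c₁ sin(πx/1.3) e^{-λ₁t} with decay rate λ₁ ≈ 3.118.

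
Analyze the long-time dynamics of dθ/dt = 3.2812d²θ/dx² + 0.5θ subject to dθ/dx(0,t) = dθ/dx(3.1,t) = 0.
Long-time behavior: θ grows unboundedly. With Neumann BCs the constant mode has diffusion eigenvalue 0, so any r > 0 makes it grow like e^(0.5t); solution grows exponentially.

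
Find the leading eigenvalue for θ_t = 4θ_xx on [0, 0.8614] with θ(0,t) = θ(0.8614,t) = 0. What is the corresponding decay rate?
Eigenvalues: λₙ = 4n²π²/0.8614².
First three modes:
  n=1: λ₁ = 4π²/0.8614² ≈ 53.205
  n=2: λ₂ = 16π²/0.8614² ≈ 212.819 (4× faster decay)
  n=3: λ₃ = 36π²/0.8614² ≈ 478.842 (9× faster decay)
As t → ∞, higher modes decay exponentially faster. The n=1 mode dominates: θ ~ c₁ sin(πx/0.8614) e^{-λ₁t}.
Decay rate: λ₁ = 4π²/0.8614² ≈ 53.205.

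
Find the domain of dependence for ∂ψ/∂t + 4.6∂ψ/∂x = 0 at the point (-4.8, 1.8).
A single point: x = -13.08. The characteristic through (-4.8, 1.8) is x - 4.6t = const, so x = -4.8 - 4.6·1.8 = -13.08.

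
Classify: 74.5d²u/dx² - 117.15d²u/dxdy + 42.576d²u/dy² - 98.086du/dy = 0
Hyperbolic (discriminant = 1036.4745).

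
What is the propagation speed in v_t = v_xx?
Infinite. The heat equation is parabolic, not hyperbolic, so disturbances propagate instantly.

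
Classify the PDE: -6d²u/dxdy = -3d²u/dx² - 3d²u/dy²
Rewriting in standard form: 3d²u/dx² - 6d²u/dxdy + 3d²u/dy² = 0. A = 3, B = -6, C = 3. Discriminant B² - 4AC = 0. Since 0 = 0, parabolic.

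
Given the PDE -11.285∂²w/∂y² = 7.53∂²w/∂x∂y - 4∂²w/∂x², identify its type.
Rewriting in standard form: 4∂²w/∂x² - 7.53∂²w/∂x∂y - 11.285∂²w/∂y² = 0. The second-order coefficients are A = 4, B = -7.53, C = -11.285. Since B² - 4AC = 237.2609 > 0, this is a hyperbolic PDE.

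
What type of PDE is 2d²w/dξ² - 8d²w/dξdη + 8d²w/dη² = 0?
With A = 2, B = -8, C = 8, the discriminant is 0. This is a parabolic PDE.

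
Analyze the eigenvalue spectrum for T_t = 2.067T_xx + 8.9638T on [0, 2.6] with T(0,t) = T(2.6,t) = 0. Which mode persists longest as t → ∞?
Eigenvalues: λₙ = 2.067n²π²/2.6² - 8.9638.
First three modes:
  n=1: λ₁ = 2.067π²/2.6² - 8.9638 ≈ -5.946
  n=2: λ₂ = 8.268π²/2.6² - 8.9638 ≈ 3.107
  n=3: λ₃ = 18.603π²/2.6² - 8.9638 ≈ 18.197
Since 2.067π²/2.6² ≈ 3.018 < 8.9638, λ₁ < 0.
The n=1 mode grows fastest (−λₙ is largest for n=1) → dominates.
Asymptotic: T ~ c₁ sin(πx/2.6) e^{5.946t} (exponential growth at rate −λ₁ ≈ 5.946).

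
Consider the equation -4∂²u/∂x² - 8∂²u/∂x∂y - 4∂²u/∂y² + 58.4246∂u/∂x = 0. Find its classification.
Parabolic. (A = -4, B = -8, C = -4 gives B² - 4AC = 0.)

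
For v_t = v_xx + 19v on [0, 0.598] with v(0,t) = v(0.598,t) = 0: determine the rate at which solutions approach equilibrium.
Eigenvalues: λₙ = n²π²/0.598² - 19.
First three modes:
  n=1: λ₁ = π²/0.598² - 19 ≈ 8.599
  n=2: λ₂ = 4π²/0.598² - 19 ≈ 91.397
  n=3: λ₃ = 9π²/0.598² - 19 ≈ 229.393
Since π²/0.598² ≈ 27.599 > 19, all λₙ > 0.
The n=1 mode decays slowest → dominates as t → ∞.
Asymptotic: v ~ c₁ sin(πx/0.598) e^{-λ₁t} with decay rate λ₁ ≈ 8.599.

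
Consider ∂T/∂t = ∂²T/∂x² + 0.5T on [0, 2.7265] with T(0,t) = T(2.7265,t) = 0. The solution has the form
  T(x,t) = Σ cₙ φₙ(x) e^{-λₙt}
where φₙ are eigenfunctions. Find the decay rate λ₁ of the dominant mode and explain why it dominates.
Eigenvalues: λₙ = n²π²/2.7265² - 0.5.
First three modes:
  n=1: λ₁ = π²/2.7265² - 0.5 ≈ 0.828
  n=2: λ₂ = 4π²/2.7265² - 0.5 ≈ 4.811
  n=3: λ₃ = 9π²/2.7265² - 0.5 ≈ 11.449
Since π²/2.7265² ≈ 1.328 > 0.5, all λₙ > 0.
The n=1 mode decays slowest → dominates as t → ∞.
Asymptotic: T ~ c₁ sin(πx/2.7265) e^{-λ₁t} with decay rate λ₁ ≈ 0.828.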